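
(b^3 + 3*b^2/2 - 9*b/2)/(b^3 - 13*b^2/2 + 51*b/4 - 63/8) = 4*b*(b + 3)/(4*b^2 - 20*b + 21)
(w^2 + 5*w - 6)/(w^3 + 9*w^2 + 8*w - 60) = (w - 1)/(w^2 + 3*w - 10)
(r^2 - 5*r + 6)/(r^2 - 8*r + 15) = (r - 2)/(r - 5)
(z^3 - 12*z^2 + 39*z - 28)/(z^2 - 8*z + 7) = z - 4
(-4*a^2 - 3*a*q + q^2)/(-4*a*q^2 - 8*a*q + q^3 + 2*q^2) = (a + q)/(q*(q + 2))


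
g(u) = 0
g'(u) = 0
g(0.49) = 0.00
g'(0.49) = 0.00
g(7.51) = 0.00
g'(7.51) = 0.00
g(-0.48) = 0.00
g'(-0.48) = 0.00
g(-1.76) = 0.00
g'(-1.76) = 0.00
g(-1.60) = 0.00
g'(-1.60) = 0.00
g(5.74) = 0.00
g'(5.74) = 0.00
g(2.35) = 0.00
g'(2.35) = 0.00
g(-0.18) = 0.00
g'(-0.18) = 0.00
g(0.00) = 0.00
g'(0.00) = 0.00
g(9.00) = 0.00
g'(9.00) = 0.00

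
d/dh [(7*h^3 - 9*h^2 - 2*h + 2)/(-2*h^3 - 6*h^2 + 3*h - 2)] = (-60*h^4 + 34*h^3 - 69*h^2 + 60*h - 2)/(4*h^6 + 24*h^5 + 24*h^4 - 28*h^3 + 33*h^2 - 12*h + 4)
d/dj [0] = 0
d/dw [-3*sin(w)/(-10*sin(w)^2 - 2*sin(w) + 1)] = 3*(5*cos(2*w) - 6)*cos(w)/(10*sin(w)^2 + 2*sin(w) - 1)^2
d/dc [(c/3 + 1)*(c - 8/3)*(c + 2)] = c^2 + 14*c/9 - 22/9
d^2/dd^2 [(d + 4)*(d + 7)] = 2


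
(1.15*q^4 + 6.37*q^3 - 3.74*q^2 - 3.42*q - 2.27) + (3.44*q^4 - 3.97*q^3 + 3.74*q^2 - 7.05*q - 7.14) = 4.59*q^4 + 2.4*q^3 - 10.47*q - 9.41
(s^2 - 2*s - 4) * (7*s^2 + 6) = 7*s^4 - 14*s^3 - 22*s^2 - 12*s - 24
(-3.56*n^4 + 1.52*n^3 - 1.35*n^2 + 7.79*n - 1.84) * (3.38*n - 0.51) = -12.0328*n^5 + 6.9532*n^4 - 5.3382*n^3 + 27.0187*n^2 - 10.1921*n + 0.9384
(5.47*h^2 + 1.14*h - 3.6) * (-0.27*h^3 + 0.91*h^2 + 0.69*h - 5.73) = -1.4769*h^5 + 4.6699*h^4 + 5.7837*h^3 - 33.8325*h^2 - 9.0162*h + 20.628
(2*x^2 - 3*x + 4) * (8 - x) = -2*x^3 + 19*x^2 - 28*x + 32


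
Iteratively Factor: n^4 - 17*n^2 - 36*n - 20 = (n + 2)*(n^3 - 2*n^2 - 13*n - 10) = (n + 1)*(n + 2)*(n^2 - 3*n - 10) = (n - 5)*(n + 1)*(n + 2)*(n + 2)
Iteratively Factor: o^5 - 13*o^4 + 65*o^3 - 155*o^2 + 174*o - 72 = (o - 3)*(o^4 - 10*o^3 + 35*o^2 - 50*o + 24) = (o - 3)*(o - 1)*(o^3 - 9*o^2 + 26*o - 24) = (o - 3)^2*(o - 1)*(o^2 - 6*o + 8) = (o - 3)^2*(o - 2)*(o - 1)*(o - 4)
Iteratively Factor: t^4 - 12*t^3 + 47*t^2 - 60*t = (t - 4)*(t^3 - 8*t^2 + 15*t) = (t - 4)*(t - 3)*(t^2 - 5*t) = (t - 5)*(t - 4)*(t - 3)*(t)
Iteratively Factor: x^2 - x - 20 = (x - 5)*(x + 4)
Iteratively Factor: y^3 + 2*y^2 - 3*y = (y + 3)*(y^2 - y) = y*(y + 3)*(y - 1)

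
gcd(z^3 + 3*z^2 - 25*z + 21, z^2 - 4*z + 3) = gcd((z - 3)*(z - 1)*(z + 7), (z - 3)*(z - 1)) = z^2 - 4*z + 3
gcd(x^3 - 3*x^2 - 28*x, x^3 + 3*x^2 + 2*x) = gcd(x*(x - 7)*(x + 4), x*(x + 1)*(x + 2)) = x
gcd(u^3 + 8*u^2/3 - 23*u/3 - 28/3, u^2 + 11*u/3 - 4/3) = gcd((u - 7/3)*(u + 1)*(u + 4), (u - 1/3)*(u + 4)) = u + 4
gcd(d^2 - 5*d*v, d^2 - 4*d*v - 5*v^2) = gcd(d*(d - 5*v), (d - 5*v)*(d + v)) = -d + 5*v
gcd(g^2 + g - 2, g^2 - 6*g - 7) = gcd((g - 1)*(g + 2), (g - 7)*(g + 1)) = 1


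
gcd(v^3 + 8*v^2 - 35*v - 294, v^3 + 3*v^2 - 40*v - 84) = v^2 + v - 42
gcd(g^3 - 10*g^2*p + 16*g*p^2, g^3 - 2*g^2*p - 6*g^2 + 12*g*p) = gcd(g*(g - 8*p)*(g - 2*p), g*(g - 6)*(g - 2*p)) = -g^2 + 2*g*p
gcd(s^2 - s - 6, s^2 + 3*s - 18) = s - 3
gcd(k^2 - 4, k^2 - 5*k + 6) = k - 2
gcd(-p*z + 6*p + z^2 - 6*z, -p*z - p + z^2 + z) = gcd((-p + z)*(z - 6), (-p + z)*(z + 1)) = -p + z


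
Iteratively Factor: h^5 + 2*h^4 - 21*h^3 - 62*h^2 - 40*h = (h + 4)*(h^4 - 2*h^3 - 13*h^2 - 10*h) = (h - 5)*(h + 4)*(h^3 + 3*h^2 + 2*h) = h*(h - 5)*(h + 4)*(h^2 + 3*h + 2) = h*(h - 5)*(h + 2)*(h + 4)*(h + 1)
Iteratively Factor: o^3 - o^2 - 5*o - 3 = (o + 1)*(o^2 - 2*o - 3) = (o - 3)*(o + 1)*(o + 1)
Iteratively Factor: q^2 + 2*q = (q)*(q + 2)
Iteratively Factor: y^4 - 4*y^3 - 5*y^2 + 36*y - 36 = (y - 2)*(y^3 - 2*y^2 - 9*y + 18) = (y - 3)*(y - 2)*(y^2 + y - 6) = (y - 3)*(y - 2)^2*(y + 3)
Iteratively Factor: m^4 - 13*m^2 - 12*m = (m + 3)*(m^3 - 3*m^2 - 4*m) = (m - 4)*(m + 3)*(m^2 + m) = m*(m - 4)*(m + 3)*(m + 1)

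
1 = 1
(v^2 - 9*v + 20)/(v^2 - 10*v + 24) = (v - 5)/(v - 6)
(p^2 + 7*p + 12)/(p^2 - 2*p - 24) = (p + 3)/(p - 6)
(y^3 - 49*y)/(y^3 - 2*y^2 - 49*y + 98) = y/(y - 2)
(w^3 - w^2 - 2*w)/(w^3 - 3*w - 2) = w/(w + 1)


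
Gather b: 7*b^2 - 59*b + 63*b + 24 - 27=7*b^2 + 4*b - 3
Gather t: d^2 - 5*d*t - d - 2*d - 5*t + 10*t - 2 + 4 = d^2 - 3*d + t*(5 - 5*d) + 2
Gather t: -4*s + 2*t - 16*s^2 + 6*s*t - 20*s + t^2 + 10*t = -16*s^2 - 24*s + t^2 + t*(6*s + 12)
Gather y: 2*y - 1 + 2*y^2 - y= 2*y^2 + y - 1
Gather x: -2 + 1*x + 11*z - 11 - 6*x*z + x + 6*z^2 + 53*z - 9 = x*(2 - 6*z) + 6*z^2 + 64*z - 22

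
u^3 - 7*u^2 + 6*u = u*(u - 6)*(u - 1)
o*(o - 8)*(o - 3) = o^3 - 11*o^2 + 24*o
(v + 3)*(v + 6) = v^2 + 9*v + 18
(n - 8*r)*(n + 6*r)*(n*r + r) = n^3*r - 2*n^2*r^2 + n^2*r - 48*n*r^3 - 2*n*r^2 - 48*r^3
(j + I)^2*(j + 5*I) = j^3 + 7*I*j^2 - 11*j - 5*I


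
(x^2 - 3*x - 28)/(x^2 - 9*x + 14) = (x + 4)/(x - 2)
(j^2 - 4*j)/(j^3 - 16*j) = 1/(j + 4)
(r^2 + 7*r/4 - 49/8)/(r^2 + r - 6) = (r^2 + 7*r/4 - 49/8)/(r^2 + r - 6)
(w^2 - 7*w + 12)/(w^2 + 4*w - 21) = (w - 4)/(w + 7)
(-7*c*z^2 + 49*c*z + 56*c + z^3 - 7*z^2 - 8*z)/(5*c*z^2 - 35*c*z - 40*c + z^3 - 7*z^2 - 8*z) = (-7*c + z)/(5*c + z)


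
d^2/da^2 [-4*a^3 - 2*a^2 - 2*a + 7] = -24*a - 4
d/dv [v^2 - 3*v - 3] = 2*v - 3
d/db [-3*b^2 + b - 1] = 1 - 6*b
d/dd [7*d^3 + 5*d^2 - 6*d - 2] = 21*d^2 + 10*d - 6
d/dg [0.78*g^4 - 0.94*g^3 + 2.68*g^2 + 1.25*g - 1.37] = 3.12*g^3 - 2.82*g^2 + 5.36*g + 1.25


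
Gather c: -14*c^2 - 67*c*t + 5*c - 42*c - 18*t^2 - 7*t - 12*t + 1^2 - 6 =-14*c^2 + c*(-67*t - 37) - 18*t^2 - 19*t - 5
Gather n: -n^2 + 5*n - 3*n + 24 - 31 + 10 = -n^2 + 2*n + 3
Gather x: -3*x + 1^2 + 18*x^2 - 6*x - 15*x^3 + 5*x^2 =-15*x^3 + 23*x^2 - 9*x + 1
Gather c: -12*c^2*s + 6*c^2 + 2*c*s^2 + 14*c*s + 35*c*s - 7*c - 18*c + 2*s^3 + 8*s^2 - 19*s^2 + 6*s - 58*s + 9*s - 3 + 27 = c^2*(6 - 12*s) + c*(2*s^2 + 49*s - 25) + 2*s^3 - 11*s^2 - 43*s + 24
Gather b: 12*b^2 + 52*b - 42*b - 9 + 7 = 12*b^2 + 10*b - 2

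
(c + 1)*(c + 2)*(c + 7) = c^3 + 10*c^2 + 23*c + 14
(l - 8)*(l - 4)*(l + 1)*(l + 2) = l^4 - 9*l^3 - 2*l^2 + 72*l + 64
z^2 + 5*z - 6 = (z - 1)*(z + 6)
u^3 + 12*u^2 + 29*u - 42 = (u - 1)*(u + 6)*(u + 7)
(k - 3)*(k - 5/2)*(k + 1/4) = k^3 - 21*k^2/4 + 49*k/8 + 15/8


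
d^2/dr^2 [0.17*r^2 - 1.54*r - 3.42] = 0.340000000000000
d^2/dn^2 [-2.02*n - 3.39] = 0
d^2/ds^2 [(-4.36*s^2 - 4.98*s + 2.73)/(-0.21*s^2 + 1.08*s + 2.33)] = (2.416932*s^3 + 12.07773*s^2 + 18.335268*s + 13.236542)/(0.009261*s^6 - 0.142884*s^5 + 0.426573*s^4 + 1.910952*s^3 - 4.732929*s^2 - 17.589636*s - 12.649337)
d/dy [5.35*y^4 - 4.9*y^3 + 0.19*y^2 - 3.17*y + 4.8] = 21.4*y^3 - 14.7*y^2 + 0.38*y - 3.17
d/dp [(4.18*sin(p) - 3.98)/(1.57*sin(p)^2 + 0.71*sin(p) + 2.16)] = (-6.5626*sin(p)^2 + 12.4972*sin(p) + 11.8546)*cos(p)/(2.4649*sin(p)^4 + 2.2294*sin(p)^3 + 7.2865*sin(p)^2 + 3.0672*sin(p) + 4.6656)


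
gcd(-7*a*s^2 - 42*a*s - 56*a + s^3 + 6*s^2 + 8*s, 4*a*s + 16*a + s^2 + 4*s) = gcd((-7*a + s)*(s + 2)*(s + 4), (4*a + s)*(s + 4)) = s + 4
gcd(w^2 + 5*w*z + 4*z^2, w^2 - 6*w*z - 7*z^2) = w + z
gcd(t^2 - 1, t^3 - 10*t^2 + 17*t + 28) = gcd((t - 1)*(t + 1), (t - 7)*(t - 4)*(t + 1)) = t + 1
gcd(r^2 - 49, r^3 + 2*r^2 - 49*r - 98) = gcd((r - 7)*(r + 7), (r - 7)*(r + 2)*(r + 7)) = r^2 - 49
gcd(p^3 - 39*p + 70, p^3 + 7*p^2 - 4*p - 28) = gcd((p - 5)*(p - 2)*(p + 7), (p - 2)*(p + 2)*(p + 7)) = p^2 + 5*p - 14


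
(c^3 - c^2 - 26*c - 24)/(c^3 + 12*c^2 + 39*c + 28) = (c - 6)/(c + 7)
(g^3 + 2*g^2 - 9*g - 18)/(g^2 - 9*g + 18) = (g^2 + 5*g + 6)/(g - 6)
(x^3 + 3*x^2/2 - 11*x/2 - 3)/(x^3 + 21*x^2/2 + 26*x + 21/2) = (x - 2)/(x + 7)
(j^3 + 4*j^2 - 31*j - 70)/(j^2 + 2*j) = j + 2 - 35/j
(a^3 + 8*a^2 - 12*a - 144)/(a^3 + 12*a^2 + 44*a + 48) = (a^2 + 2*a - 24)/(a^2 + 6*a + 8)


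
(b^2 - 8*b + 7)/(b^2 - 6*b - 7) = (b - 1)/(b + 1)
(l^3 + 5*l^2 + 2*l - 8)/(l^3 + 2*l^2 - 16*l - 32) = (l - 1)/(l - 4)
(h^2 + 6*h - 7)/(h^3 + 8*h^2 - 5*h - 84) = (h - 1)/(h^2 + h - 12)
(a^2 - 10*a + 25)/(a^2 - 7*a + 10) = (a - 5)/(a - 2)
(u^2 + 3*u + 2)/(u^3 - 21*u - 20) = (u + 2)/(u^2 - u - 20)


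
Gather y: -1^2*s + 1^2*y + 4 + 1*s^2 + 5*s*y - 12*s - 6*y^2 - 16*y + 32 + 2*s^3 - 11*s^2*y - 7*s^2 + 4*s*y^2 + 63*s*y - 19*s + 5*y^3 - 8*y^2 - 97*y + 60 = 2*s^3 - 6*s^2 - 32*s + 5*y^3 + y^2*(4*s - 14) + y*(-11*s^2 + 68*s - 112) + 96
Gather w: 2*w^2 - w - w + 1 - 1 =2*w^2 - 2*w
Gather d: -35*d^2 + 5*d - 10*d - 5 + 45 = -35*d^2 - 5*d + 40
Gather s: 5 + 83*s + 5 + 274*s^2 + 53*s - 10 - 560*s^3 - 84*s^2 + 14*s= -560*s^3 + 190*s^2 + 150*s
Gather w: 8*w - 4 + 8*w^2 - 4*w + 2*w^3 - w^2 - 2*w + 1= 2*w^3 + 7*w^2 + 2*w - 3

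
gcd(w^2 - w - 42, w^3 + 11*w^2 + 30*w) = w + 6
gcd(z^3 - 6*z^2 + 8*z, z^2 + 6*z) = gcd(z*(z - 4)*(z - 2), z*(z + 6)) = z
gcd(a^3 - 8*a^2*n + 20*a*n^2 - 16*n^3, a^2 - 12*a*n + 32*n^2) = a - 4*n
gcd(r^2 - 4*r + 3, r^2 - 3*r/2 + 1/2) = r - 1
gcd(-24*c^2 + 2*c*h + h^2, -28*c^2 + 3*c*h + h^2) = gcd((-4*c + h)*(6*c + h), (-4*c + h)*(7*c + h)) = 4*c - h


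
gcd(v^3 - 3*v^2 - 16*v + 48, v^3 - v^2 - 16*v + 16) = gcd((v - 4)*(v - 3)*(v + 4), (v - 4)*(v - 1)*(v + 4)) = v^2 - 16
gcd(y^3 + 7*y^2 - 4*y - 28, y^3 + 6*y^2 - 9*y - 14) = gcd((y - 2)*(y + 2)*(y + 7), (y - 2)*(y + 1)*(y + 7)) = y^2 + 5*y - 14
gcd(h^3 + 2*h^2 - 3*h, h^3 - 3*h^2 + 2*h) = h^2 - h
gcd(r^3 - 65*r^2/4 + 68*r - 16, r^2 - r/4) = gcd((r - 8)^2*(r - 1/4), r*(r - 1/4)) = r - 1/4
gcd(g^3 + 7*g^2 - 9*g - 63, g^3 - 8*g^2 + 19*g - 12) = g - 3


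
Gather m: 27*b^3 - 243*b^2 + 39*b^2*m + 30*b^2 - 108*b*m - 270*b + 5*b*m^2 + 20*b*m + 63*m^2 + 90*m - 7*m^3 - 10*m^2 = 27*b^3 - 213*b^2 - 270*b - 7*m^3 + m^2*(5*b + 53) + m*(39*b^2 - 88*b + 90)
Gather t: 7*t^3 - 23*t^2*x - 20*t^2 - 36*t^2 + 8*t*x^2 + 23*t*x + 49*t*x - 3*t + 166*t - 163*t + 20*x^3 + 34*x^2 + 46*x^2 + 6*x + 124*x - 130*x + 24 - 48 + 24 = 7*t^3 + t^2*(-23*x - 56) + t*(8*x^2 + 72*x) + 20*x^3 + 80*x^2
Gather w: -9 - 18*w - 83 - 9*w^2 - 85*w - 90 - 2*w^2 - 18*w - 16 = -11*w^2 - 121*w - 198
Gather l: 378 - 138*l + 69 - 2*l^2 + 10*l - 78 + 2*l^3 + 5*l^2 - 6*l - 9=2*l^3 + 3*l^2 - 134*l + 360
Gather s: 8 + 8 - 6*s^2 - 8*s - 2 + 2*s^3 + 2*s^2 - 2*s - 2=2*s^3 - 4*s^2 - 10*s + 12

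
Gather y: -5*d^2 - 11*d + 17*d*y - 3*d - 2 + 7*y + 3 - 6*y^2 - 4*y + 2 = -5*d^2 - 14*d - 6*y^2 + y*(17*d + 3) + 3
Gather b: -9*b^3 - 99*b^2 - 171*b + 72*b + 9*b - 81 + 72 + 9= -9*b^3 - 99*b^2 - 90*b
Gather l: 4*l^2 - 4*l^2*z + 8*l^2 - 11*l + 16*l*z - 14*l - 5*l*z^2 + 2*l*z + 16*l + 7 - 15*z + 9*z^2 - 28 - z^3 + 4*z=l^2*(12 - 4*z) + l*(-5*z^2 + 18*z - 9) - z^3 + 9*z^2 - 11*z - 21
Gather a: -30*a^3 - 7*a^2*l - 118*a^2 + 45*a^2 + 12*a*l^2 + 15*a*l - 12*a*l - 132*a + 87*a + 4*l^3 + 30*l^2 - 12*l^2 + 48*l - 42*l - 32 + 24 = -30*a^3 + a^2*(-7*l - 73) + a*(12*l^2 + 3*l - 45) + 4*l^3 + 18*l^2 + 6*l - 8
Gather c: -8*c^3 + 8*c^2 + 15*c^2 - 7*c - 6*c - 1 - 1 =-8*c^3 + 23*c^2 - 13*c - 2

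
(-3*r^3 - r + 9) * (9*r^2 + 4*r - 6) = -27*r^5 - 12*r^4 + 9*r^3 + 77*r^2 + 42*r - 54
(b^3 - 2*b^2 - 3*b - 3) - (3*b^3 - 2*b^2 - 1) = -2*b^3 - 3*b - 2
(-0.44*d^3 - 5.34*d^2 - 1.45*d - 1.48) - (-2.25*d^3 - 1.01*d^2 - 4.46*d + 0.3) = 1.81*d^3 - 4.33*d^2 + 3.01*d - 1.78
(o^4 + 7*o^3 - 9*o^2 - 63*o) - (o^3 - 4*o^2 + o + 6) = o^4 + 6*o^3 - 5*o^2 - 64*o - 6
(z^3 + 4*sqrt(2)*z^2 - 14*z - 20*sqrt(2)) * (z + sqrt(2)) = z^4 + 5*sqrt(2)*z^3 - 6*z^2 - 34*sqrt(2)*z - 40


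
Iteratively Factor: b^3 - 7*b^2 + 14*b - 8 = (b - 4)*(b^2 - 3*b + 2) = (b - 4)*(b - 2)*(b - 1)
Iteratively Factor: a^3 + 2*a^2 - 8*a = (a + 4)*(a^2 - 2*a) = (a - 2)*(a + 4)*(a)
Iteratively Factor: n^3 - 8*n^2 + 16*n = (n - 4)*(n^2 - 4*n) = n*(n - 4)*(n - 4)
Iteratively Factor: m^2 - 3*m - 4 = (m + 1)*(m - 4)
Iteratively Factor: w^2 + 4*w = (w + 4)*(w)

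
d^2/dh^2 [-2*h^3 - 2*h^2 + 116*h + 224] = -12*h - 4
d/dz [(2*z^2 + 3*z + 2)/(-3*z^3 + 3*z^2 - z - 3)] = (6*z^4 + 18*z^3 + 7*z^2 - 24*z - 7)/(9*z^6 - 18*z^5 + 15*z^4 + 12*z^3 - 17*z^2 + 6*z + 9)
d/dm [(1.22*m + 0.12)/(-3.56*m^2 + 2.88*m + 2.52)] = (4.3432*m^2 + 0.8544*m + 2.7288)/(12.6736*m^4 - 20.5056*m^3 - 9.648*m^2 + 14.5152*m + 6.3504)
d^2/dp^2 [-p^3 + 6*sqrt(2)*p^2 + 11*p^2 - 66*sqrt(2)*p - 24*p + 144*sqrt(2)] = -6*p + 12*sqrt(2) + 22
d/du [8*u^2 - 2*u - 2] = 16*u - 2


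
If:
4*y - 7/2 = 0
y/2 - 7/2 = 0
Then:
No Solution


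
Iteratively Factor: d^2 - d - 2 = (d - 2)*(d + 1)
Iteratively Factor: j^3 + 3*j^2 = (j + 3)*(j^2) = j*(j + 3)*(j)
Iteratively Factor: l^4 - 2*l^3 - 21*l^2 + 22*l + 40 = (l - 2)*(l^3 - 21*l - 20) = (l - 5)*(l - 2)*(l^2 + 5*l + 4) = (l - 5)*(l - 2)*(l + 1)*(l + 4)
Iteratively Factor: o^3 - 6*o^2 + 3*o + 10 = (o + 1)*(o^2 - 7*o + 10) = (o - 5)*(o + 1)*(o - 2)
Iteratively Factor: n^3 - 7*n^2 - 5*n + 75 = (n - 5)*(n^2 - 2*n - 15) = (n - 5)*(n + 3)*(n - 5)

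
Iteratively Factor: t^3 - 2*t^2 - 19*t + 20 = (t - 1)*(t^2 - t - 20) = (t - 1)*(t + 4)*(t - 5)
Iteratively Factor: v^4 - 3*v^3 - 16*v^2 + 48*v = (v)*(v^3 - 3*v^2 - 16*v + 48) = v*(v - 3)*(v^2 - 16) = v*(v - 4)*(v - 3)*(v + 4)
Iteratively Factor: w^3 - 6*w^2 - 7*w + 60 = (w - 5)*(w^2 - w - 12) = (w - 5)*(w - 4)*(w + 3)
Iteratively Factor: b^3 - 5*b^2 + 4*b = (b - 4)*(b^2 - b) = (b - 4)*(b - 1)*(b)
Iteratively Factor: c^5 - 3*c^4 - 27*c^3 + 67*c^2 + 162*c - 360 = (c - 5)*(c^4 + 2*c^3 - 17*c^2 - 18*c + 72) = (c - 5)*(c - 2)*(c^3 + 4*c^2 - 9*c - 36) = (c - 5)*(c - 3)*(c - 2)*(c^2 + 7*c + 12) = (c - 5)*(c - 3)*(c - 2)*(c + 4)*(c + 3)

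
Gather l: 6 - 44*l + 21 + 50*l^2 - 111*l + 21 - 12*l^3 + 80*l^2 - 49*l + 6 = -12*l^3 + 130*l^2 - 204*l + 54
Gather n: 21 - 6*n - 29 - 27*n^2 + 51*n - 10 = -27*n^2 + 45*n - 18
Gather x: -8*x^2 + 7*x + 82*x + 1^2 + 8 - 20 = -8*x^2 + 89*x - 11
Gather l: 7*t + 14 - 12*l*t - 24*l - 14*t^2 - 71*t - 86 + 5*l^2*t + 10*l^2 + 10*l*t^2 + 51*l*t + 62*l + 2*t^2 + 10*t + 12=l^2*(5*t + 10) + l*(10*t^2 + 39*t + 38) - 12*t^2 - 54*t - 60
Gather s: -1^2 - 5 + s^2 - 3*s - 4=s^2 - 3*s - 10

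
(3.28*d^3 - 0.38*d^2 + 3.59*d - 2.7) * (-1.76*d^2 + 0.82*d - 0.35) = -5.7728*d^5 + 3.3584*d^4 - 7.778*d^3 + 7.8288*d^2 - 3.4705*d + 0.945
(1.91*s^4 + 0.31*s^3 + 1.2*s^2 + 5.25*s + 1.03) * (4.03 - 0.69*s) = -1.3179*s^5 + 7.4834*s^4 + 0.4213*s^3 + 1.2135*s^2 + 20.4468*s + 4.1509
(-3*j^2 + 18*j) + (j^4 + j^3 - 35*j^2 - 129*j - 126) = j^4 + j^3 - 38*j^2 - 111*j - 126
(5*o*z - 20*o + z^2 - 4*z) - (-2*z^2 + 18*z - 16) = 5*o*z - 20*o + 3*z^2 - 22*z + 16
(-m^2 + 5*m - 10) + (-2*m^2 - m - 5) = -3*m^2 + 4*m - 15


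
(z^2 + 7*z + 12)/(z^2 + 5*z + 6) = (z + 4)/(z + 2)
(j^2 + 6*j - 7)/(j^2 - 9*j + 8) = (j + 7)/(j - 8)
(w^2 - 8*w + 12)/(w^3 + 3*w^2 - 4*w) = (w^2 - 8*w + 12)/(w*(w^2 + 3*w - 4))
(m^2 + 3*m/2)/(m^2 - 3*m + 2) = m*(2*m + 3)/(2*(m^2 - 3*m + 2))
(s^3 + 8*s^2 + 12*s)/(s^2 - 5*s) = (s^2 + 8*s + 12)/(s - 5)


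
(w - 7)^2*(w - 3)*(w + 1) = w^4 - 16*w^3 + 74*w^2 - 56*w - 147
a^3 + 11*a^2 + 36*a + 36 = (a + 2)*(a + 3)*(a + 6)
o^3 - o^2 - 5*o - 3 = (o - 3)*(o + 1)^2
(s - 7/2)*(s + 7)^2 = s^3 + 21*s^2/2 - 343/2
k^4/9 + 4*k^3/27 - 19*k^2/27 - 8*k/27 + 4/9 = (k/3 + 1/3)*(k/3 + 1)*(k - 2)*(k - 2/3)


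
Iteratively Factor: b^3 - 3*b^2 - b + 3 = (b - 1)*(b^2 - 2*b - 3) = (b - 3)*(b - 1)*(b + 1)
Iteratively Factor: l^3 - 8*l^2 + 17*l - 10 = (l - 5)*(l^2 - 3*l + 2) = (l - 5)*(l - 1)*(l - 2)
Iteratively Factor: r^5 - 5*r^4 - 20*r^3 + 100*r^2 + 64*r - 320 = (r + 2)*(r^4 - 7*r^3 - 6*r^2 + 112*r - 160) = (r - 2)*(r + 2)*(r^3 - 5*r^2 - 16*r + 80) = (r - 5)*(r - 2)*(r + 2)*(r^2 - 16) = (r - 5)*(r - 2)*(r + 2)*(r + 4)*(r - 4)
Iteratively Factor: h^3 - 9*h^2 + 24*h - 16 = (h - 1)*(h^2 - 8*h + 16) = (h - 4)*(h - 1)*(h - 4)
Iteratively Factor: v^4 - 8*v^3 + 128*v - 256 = (v - 4)*(v^3 - 4*v^2 - 16*v + 64) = (v - 4)^2*(v^2 - 16) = (v - 4)^2*(v + 4)*(v - 4)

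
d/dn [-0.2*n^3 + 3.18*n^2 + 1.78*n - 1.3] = -0.6*n^2 + 6.36*n + 1.78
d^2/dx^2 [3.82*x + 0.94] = 0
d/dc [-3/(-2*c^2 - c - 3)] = 3*(-4*c - 1)/(2*c^2 + c + 3)^2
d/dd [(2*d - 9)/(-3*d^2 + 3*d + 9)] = (-2*d^2 + 2*d + (2*d - 9)*(2*d - 1) + 6)/(3*(-d^2 + d + 3)^2)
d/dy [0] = 0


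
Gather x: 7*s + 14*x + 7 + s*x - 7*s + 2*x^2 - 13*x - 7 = 2*x^2 + x*(s + 1)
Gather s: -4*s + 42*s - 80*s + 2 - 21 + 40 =21 - 42*s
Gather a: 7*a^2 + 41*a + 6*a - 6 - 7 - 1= 7*a^2 + 47*a - 14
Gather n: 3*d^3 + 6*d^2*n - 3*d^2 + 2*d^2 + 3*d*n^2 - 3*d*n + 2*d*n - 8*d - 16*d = 3*d^3 - d^2 + 3*d*n^2 - 24*d + n*(6*d^2 - d)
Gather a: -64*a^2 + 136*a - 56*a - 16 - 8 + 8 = -64*a^2 + 80*a - 16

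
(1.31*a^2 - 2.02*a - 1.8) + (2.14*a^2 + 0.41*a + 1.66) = 3.45*a^2 - 1.61*a - 0.14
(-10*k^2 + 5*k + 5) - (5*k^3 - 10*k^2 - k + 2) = -5*k^3 + 6*k + 3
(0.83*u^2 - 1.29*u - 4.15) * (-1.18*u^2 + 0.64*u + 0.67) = -0.9794*u^4 + 2.0534*u^3 + 4.6275*u^2 - 3.5203*u - 2.7805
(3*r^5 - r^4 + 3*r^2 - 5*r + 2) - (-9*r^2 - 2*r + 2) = 3*r^5 - r^4 + 12*r^2 - 3*r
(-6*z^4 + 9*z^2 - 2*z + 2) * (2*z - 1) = -12*z^5 + 6*z^4 + 18*z^3 - 13*z^2 + 6*z - 2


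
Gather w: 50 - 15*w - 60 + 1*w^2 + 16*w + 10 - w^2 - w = 0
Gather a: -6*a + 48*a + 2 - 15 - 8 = 42*a - 21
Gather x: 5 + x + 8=x + 13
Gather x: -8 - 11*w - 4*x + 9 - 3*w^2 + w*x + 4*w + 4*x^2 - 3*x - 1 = -3*w^2 - 7*w + 4*x^2 + x*(w - 7)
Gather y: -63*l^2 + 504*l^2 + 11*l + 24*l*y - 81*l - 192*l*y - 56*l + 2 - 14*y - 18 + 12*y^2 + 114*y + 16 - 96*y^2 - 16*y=441*l^2 - 126*l - 84*y^2 + y*(84 - 168*l)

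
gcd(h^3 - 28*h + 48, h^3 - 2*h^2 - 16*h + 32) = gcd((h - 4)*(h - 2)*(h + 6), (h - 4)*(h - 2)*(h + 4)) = h^2 - 6*h + 8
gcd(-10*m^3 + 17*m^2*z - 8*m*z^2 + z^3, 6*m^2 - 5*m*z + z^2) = -2*m + z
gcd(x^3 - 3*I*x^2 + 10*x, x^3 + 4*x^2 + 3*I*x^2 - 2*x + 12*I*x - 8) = x + 2*I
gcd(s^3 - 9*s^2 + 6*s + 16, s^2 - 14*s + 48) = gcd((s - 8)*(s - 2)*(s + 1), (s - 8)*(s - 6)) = s - 8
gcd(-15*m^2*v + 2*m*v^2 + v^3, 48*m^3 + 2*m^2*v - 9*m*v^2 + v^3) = -3*m + v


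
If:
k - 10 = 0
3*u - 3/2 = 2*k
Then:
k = 10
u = 43/6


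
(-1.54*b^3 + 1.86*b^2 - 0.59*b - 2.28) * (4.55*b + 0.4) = -7.007*b^4 + 7.847*b^3 - 1.9405*b^2 - 10.61*b - 0.912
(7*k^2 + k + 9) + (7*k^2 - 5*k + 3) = 14*k^2 - 4*k + 12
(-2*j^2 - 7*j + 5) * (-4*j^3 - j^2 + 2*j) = 8*j^5 + 30*j^4 - 17*j^3 - 19*j^2 + 10*j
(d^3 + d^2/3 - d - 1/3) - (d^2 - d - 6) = d^3 - 2*d^2/3 + 17/3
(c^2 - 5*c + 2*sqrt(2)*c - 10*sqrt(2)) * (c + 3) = c^3 - 2*c^2 + 2*sqrt(2)*c^2 - 15*c - 4*sqrt(2)*c - 30*sqrt(2)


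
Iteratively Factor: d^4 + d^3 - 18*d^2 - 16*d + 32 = (d - 1)*(d^3 + 2*d^2 - 16*d - 32) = (d - 1)*(d + 4)*(d^2 - 2*d - 8) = (d - 4)*(d - 1)*(d + 4)*(d + 2)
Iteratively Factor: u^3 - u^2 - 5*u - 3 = (u + 1)*(u^2 - 2*u - 3) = (u + 1)^2*(u - 3)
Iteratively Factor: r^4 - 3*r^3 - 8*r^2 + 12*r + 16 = (r + 1)*(r^3 - 4*r^2 - 4*r + 16) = (r - 2)*(r + 1)*(r^2 - 2*r - 8) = (r - 2)*(r + 1)*(r + 2)*(r - 4)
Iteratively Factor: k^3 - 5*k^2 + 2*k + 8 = (k - 2)*(k^2 - 3*k - 4) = (k - 2)*(k + 1)*(k - 4)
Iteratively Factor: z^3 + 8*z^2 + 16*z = (z + 4)*(z^2 + 4*z) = z*(z + 4)*(z + 4)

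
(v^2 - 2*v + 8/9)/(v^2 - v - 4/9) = (3*v - 2)/(3*v + 1)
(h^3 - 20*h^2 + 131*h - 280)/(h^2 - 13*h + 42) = (h^2 - 13*h + 40)/(h - 6)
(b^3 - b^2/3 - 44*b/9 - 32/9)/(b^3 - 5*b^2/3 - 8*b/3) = (b + 4/3)/b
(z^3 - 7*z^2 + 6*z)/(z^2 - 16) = z*(z^2 - 7*z + 6)/(z^2 - 16)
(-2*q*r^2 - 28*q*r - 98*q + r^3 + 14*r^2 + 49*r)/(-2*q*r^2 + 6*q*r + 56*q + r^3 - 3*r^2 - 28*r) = (r^2 + 14*r + 49)/(r^2 - 3*r - 28)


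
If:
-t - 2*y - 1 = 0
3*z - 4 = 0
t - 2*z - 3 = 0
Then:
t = 17/3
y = -10/3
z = 4/3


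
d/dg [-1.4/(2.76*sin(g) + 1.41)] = 3.864*cos(g)/(2.76*sin(g) + 1.41)^2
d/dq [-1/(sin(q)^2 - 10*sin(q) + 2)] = 2*(sin(q) - 5)*cos(q)/(sin(q)^2 - 10*sin(q) + 2)^2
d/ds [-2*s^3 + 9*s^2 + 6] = 6*s*(3 - s)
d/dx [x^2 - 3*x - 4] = 2*x - 3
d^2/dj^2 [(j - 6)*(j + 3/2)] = 2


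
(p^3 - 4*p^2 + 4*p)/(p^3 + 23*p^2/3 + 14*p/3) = 3*(p^2 - 4*p + 4)/(3*p^2 + 23*p + 14)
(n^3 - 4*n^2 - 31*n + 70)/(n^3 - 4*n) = (n^2 - 2*n - 35)/(n*(n + 2))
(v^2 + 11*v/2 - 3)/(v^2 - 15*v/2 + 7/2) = (v + 6)/(v - 7)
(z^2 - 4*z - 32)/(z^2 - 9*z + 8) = (z + 4)/(z - 1)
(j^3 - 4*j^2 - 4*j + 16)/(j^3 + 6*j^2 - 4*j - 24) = (j - 4)/(j + 6)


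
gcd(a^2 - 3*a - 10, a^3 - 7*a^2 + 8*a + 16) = 1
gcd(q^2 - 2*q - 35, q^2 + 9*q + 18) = 1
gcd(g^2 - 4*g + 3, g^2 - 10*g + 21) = g - 3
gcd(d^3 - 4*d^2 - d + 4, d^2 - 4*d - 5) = d + 1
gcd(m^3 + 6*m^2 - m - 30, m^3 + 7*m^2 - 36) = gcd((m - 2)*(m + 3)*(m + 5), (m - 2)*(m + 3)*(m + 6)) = m^2 + m - 6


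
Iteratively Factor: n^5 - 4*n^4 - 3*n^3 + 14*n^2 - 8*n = (n + 2)*(n^4 - 6*n^3 + 9*n^2 - 4*n) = (n - 1)*(n + 2)*(n^3 - 5*n^2 + 4*n) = (n - 4)*(n - 1)*(n + 2)*(n^2 - n) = n*(n - 4)*(n - 1)*(n + 2)*(n - 1)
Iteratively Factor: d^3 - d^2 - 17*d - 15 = (d + 3)*(d^2 - 4*d - 5) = (d + 1)*(d + 3)*(d - 5)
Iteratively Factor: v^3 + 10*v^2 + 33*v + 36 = (v + 3)*(v^2 + 7*v + 12) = (v + 3)^2*(v + 4)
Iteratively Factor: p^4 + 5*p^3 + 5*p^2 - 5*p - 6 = (p + 3)*(p^3 + 2*p^2 - p - 2) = (p + 1)*(p + 3)*(p^2 + p - 2) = (p - 1)*(p + 1)*(p + 3)*(p + 2)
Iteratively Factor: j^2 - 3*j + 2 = (j - 2)*(j - 1)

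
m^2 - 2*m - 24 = (m - 6)*(m + 4)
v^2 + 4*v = v*(v + 4)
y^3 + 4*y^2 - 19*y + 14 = (y - 2)*(y - 1)*(y + 7)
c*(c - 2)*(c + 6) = c^3 + 4*c^2 - 12*c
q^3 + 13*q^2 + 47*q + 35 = (q + 1)*(q + 5)*(q + 7)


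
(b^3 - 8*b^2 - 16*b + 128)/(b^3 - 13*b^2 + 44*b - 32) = (b + 4)/(b - 1)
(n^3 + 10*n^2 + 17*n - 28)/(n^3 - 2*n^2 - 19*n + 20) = (n + 7)/(n - 5)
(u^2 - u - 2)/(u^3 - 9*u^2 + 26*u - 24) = (u + 1)/(u^2 - 7*u + 12)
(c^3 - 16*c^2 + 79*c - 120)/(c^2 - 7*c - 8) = (c^2 - 8*c + 15)/(c + 1)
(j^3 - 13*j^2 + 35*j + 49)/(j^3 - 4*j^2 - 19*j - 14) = (j - 7)/(j + 2)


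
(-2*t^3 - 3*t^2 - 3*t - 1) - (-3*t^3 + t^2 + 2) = t^3 - 4*t^2 - 3*t - 3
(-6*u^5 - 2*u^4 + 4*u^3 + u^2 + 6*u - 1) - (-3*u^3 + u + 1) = -6*u^5 - 2*u^4 + 7*u^3 + u^2 + 5*u - 2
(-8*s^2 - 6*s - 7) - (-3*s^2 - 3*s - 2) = -5*s^2 - 3*s - 5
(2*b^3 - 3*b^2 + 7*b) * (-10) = -20*b^3 + 30*b^2 - 70*b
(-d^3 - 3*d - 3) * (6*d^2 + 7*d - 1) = -6*d^5 - 7*d^4 - 17*d^3 - 39*d^2 - 18*d + 3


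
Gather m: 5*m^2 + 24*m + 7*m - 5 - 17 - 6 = 5*m^2 + 31*m - 28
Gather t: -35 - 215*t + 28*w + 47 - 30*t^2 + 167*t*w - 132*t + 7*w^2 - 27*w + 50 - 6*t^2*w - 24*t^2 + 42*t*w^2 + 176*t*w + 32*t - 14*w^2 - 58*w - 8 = t^2*(-6*w - 54) + t*(42*w^2 + 343*w - 315) - 7*w^2 - 57*w + 54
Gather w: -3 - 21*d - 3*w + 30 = -21*d - 3*w + 27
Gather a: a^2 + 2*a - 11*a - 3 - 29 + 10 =a^2 - 9*a - 22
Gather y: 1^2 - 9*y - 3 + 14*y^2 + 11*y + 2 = 14*y^2 + 2*y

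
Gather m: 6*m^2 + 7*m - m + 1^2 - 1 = 6*m^2 + 6*m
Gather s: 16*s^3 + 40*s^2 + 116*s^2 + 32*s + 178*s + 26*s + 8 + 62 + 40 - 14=16*s^3 + 156*s^2 + 236*s + 96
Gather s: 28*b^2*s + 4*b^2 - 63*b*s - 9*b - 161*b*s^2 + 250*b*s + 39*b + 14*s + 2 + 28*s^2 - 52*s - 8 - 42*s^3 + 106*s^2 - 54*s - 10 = 4*b^2 + 30*b - 42*s^3 + s^2*(134 - 161*b) + s*(28*b^2 + 187*b - 92) - 16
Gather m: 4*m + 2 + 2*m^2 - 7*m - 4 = 2*m^2 - 3*m - 2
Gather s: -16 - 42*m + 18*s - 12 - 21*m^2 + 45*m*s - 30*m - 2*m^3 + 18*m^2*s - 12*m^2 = -2*m^3 - 33*m^2 - 72*m + s*(18*m^2 + 45*m + 18) - 28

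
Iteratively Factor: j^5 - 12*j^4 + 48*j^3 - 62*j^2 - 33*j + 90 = (j - 3)*(j^4 - 9*j^3 + 21*j^2 + j - 30) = (j - 5)*(j - 3)*(j^3 - 4*j^2 + j + 6) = (j - 5)*(j - 3)*(j - 2)*(j^2 - 2*j - 3) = (j - 5)*(j - 3)*(j - 2)*(j + 1)*(j - 3)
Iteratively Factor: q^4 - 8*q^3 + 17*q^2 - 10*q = (q - 5)*(q^3 - 3*q^2 + 2*q) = q*(q - 5)*(q^2 - 3*q + 2) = q*(q - 5)*(q - 2)*(q - 1)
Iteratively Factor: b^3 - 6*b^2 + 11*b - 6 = (b - 1)*(b^2 - 5*b + 6) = (b - 2)*(b - 1)*(b - 3)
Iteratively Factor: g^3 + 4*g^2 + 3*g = (g)*(g^2 + 4*g + 3) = g*(g + 1)*(g + 3)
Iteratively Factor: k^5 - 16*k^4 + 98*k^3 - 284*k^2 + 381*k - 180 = (k - 3)*(k^4 - 13*k^3 + 59*k^2 - 107*k + 60) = (k - 5)*(k - 3)*(k^3 - 8*k^2 + 19*k - 12) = (k - 5)*(k - 4)*(k - 3)*(k^2 - 4*k + 3) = (k - 5)*(k - 4)*(k - 3)*(k - 1)*(k - 3)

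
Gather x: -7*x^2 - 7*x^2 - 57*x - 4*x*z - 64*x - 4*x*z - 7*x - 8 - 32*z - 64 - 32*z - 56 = -14*x^2 + x*(-8*z - 128) - 64*z - 128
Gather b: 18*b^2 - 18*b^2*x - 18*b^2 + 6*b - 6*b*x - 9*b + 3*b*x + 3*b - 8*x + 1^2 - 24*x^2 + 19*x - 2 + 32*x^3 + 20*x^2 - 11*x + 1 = -18*b^2*x - 3*b*x + 32*x^3 - 4*x^2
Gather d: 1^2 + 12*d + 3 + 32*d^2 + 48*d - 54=32*d^2 + 60*d - 50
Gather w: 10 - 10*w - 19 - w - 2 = -11*w - 11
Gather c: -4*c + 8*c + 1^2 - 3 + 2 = 4*c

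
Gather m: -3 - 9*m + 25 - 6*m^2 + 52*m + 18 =-6*m^2 + 43*m + 40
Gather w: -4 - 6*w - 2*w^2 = -2*w^2 - 6*w - 4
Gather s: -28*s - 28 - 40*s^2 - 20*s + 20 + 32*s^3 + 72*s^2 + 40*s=32*s^3 + 32*s^2 - 8*s - 8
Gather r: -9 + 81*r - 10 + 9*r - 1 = 90*r - 20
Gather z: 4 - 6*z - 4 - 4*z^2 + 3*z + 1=-4*z^2 - 3*z + 1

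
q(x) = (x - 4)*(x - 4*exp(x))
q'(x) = x + (1 - 4*exp(x))*(x - 4) - 4*exp(x) = x - (x - 4)*(4*exp(x) - 1) - 4*exp(x)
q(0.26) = 18.43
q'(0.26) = 10.73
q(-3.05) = 22.84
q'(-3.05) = -8.95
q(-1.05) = 12.37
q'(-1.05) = -0.43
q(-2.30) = 17.02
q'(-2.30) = -6.47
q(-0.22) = 14.47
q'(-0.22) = 5.90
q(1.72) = 47.01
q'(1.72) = 28.03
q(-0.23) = 14.42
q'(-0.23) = 5.81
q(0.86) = 26.98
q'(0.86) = 17.95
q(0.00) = 16.00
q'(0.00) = 8.00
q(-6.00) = 60.10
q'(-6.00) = -15.91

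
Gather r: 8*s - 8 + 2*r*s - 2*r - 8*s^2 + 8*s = r*(2*s - 2) - 8*s^2 + 16*s - 8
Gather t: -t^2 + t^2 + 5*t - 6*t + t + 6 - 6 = 0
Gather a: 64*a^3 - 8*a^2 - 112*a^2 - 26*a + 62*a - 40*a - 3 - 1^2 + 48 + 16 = 64*a^3 - 120*a^2 - 4*a + 60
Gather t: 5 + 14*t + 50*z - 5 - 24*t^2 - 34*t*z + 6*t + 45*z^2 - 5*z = -24*t^2 + t*(20 - 34*z) + 45*z^2 + 45*z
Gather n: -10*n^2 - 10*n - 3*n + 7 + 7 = -10*n^2 - 13*n + 14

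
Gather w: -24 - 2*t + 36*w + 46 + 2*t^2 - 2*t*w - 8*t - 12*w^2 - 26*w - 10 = 2*t^2 - 10*t - 12*w^2 + w*(10 - 2*t) + 12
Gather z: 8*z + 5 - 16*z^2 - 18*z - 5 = -16*z^2 - 10*z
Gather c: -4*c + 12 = 12 - 4*c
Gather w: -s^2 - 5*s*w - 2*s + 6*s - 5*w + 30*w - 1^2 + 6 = -s^2 + 4*s + w*(25 - 5*s) + 5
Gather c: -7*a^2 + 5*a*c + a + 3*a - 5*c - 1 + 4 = -7*a^2 + 4*a + c*(5*a - 5) + 3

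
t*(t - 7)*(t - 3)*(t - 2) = t^4 - 12*t^3 + 41*t^2 - 42*t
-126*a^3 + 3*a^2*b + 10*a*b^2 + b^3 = (-3*a + b)*(6*a + b)*(7*a + b)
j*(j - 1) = j^2 - j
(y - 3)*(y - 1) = y^2 - 4*y + 3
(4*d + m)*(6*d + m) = 24*d^2 + 10*d*m + m^2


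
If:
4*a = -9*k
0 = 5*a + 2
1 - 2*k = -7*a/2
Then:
No Solution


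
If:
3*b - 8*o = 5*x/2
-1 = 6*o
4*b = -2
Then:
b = -1/2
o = -1/6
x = -1/15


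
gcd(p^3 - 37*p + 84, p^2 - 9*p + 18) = p - 3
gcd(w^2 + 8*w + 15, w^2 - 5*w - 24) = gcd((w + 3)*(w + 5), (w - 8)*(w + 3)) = w + 3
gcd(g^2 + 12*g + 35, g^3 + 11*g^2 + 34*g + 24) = 1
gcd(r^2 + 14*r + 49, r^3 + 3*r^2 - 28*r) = r + 7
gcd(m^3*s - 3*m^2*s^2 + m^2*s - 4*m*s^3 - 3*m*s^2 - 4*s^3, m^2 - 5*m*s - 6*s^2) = m + s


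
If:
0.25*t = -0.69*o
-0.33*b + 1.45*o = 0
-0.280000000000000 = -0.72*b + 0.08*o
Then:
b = 0.40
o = 0.09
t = -0.25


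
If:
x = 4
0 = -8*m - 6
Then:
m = -3/4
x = 4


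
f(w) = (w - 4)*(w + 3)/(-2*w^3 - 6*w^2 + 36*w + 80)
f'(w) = (w - 4)*(w + 3)*(6*w^2 + 12*w - 36)/(-2*w^3 - 6*w^2 + 36*w + 80)^2 + (w - 4)/(-2*w^3 - 6*w^2 + 36*w + 80) + (w + 3)/(-2*w^3 - 6*w^2 + 36*w + 80) = (w^2 + 6*w + 11)/(2*(w^4 + 14*w^3 + 69*w^2 + 140*w + 100))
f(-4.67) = -0.95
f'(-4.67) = 3.08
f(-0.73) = -0.21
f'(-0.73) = 0.12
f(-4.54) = -0.66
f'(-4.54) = 1.60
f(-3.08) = -0.02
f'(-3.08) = 0.23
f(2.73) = -0.08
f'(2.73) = 0.01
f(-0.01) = -0.15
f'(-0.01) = 0.06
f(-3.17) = -0.04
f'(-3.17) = 0.22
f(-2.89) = 0.03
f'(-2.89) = 0.29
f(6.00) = -0.05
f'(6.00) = 0.01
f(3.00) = -0.08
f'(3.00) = 0.01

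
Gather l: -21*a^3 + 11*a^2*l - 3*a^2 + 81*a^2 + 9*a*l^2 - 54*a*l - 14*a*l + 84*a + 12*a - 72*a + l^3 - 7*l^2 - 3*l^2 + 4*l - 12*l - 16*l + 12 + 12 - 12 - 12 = -21*a^3 + 78*a^2 + 24*a + l^3 + l^2*(9*a - 10) + l*(11*a^2 - 68*a - 24)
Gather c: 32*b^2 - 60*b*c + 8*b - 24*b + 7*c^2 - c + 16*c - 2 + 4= 32*b^2 - 16*b + 7*c^2 + c*(15 - 60*b) + 2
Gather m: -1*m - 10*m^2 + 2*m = -10*m^2 + m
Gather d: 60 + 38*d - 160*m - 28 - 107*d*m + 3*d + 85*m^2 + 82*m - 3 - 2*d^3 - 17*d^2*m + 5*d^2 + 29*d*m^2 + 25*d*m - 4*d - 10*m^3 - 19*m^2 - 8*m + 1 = -2*d^3 + d^2*(5 - 17*m) + d*(29*m^2 - 82*m + 37) - 10*m^3 + 66*m^2 - 86*m + 30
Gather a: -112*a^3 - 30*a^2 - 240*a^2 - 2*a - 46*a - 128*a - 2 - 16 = -112*a^3 - 270*a^2 - 176*a - 18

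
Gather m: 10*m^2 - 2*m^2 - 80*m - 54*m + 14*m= 8*m^2 - 120*m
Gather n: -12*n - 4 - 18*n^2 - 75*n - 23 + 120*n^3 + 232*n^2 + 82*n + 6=120*n^3 + 214*n^2 - 5*n - 21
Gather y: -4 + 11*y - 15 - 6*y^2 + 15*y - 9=-6*y^2 + 26*y - 28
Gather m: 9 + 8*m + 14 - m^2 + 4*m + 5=-m^2 + 12*m + 28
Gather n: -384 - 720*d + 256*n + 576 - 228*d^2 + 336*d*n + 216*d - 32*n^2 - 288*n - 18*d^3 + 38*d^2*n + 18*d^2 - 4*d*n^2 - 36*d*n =-18*d^3 - 210*d^2 - 504*d + n^2*(-4*d - 32) + n*(38*d^2 + 300*d - 32) + 192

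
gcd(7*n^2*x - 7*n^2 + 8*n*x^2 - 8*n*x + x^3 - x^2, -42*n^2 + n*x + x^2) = 7*n + x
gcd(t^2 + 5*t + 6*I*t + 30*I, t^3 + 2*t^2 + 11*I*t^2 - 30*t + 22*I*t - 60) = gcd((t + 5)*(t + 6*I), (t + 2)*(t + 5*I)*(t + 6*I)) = t + 6*I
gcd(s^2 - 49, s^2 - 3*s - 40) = 1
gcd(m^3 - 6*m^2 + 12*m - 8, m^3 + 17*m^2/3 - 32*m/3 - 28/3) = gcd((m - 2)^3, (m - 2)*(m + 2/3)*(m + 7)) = m - 2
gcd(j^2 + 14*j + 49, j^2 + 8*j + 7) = j + 7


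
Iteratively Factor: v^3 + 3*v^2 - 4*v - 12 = (v + 3)*(v^2 - 4) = (v + 2)*(v + 3)*(v - 2)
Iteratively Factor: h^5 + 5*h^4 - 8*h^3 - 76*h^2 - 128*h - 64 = (h + 2)*(h^4 + 3*h^3 - 14*h^2 - 48*h - 32) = (h + 2)*(h + 4)*(h^3 - h^2 - 10*h - 8) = (h - 4)*(h + 2)*(h + 4)*(h^2 + 3*h + 2) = (h - 4)*(h + 2)^2*(h + 4)*(h + 1)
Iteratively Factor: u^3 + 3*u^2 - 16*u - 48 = (u - 4)*(u^2 + 7*u + 12) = (u - 4)*(u + 3)*(u + 4)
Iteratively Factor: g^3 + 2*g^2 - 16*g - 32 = (g + 4)*(g^2 - 2*g - 8) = (g + 2)*(g + 4)*(g - 4)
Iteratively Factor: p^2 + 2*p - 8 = (p - 2)*(p + 4)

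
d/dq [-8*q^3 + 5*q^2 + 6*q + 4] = -24*q^2 + 10*q + 6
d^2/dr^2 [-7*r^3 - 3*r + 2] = -42*r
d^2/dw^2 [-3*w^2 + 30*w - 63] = -6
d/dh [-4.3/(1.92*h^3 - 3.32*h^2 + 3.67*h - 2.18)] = (24.768*h^2 - 28.552*h + 15.781)/(1.92*h^3 - 3.32*h^2 + 3.67*h - 2.18)^2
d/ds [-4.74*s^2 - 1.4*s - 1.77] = -9.48*s - 1.4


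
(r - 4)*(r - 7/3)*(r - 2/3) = r^3 - 7*r^2 + 122*r/9 - 56/9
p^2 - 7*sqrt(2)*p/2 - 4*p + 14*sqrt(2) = (p - 4)*(p - 7*sqrt(2)/2)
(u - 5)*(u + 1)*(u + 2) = u^3 - 2*u^2 - 13*u - 10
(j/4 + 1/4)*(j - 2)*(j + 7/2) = j^3/4 + 5*j^2/8 - 11*j/8 - 7/4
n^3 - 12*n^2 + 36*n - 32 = (n - 8)*(n - 2)^2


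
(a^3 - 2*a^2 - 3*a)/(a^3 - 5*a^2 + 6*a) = (a + 1)/(a - 2)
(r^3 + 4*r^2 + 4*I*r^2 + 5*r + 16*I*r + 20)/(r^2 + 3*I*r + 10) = (r^2 + r*(4 - I) - 4*I)/(r - 2*I)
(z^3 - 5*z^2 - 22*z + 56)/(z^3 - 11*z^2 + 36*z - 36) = (z^2 - 3*z - 28)/(z^2 - 9*z + 18)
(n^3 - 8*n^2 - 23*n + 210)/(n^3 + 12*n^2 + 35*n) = (n^2 - 13*n + 42)/(n*(n + 7))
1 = 1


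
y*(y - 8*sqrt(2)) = y^2 - 8*sqrt(2)*y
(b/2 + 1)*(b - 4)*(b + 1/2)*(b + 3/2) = b^4/2 - 45*b^2/8 - 35*b/4 - 3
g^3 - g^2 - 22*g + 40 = (g - 4)*(g - 2)*(g + 5)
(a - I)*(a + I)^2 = a^3 + I*a^2 + a + I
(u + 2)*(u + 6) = u^2 + 8*u + 12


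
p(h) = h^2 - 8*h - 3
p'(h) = 2*h - 8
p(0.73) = -8.31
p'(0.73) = -6.54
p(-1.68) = 13.26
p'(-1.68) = -11.36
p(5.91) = -15.35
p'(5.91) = 3.82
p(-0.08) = -2.35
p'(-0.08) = -8.16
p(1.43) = -12.40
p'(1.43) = -5.14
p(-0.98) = 5.80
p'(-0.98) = -9.96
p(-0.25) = -0.94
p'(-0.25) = -8.50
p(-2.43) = 22.34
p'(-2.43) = -12.86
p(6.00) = -15.00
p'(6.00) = 4.00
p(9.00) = 6.00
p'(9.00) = 10.00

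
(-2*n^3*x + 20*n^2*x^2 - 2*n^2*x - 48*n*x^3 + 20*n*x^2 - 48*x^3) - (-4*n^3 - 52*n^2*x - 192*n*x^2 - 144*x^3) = -2*n^3*x + 4*n^3 + 20*n^2*x^2 + 50*n^2*x - 48*n*x^3 + 212*n*x^2 + 96*x^3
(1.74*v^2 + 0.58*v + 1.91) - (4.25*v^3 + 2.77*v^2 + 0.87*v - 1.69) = -4.25*v^3 - 1.03*v^2 - 0.29*v + 3.6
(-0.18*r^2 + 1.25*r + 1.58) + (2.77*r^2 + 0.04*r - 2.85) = 2.59*r^2 + 1.29*r - 1.27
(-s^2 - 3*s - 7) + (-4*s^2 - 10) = -5*s^2 - 3*s - 17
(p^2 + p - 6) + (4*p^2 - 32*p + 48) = 5*p^2 - 31*p + 42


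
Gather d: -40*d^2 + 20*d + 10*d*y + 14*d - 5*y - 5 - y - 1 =-40*d^2 + d*(10*y + 34) - 6*y - 6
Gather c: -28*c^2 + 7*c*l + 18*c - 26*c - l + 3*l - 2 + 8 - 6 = -28*c^2 + c*(7*l - 8) + 2*l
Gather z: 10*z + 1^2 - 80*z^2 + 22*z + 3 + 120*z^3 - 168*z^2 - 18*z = 120*z^3 - 248*z^2 + 14*z + 4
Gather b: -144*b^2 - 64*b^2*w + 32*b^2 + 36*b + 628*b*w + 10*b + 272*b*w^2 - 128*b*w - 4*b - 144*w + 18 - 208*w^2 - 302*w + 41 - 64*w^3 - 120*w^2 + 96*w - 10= b^2*(-64*w - 112) + b*(272*w^2 + 500*w + 42) - 64*w^3 - 328*w^2 - 350*w + 49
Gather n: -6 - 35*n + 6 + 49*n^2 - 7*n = 49*n^2 - 42*n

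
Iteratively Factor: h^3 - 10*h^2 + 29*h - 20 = (h - 1)*(h^2 - 9*h + 20) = (h - 5)*(h - 1)*(h - 4)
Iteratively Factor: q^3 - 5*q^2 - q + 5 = (q + 1)*(q^2 - 6*q + 5) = (q - 1)*(q + 1)*(q - 5)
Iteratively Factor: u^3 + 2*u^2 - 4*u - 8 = (u - 2)*(u^2 + 4*u + 4) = (u - 2)*(u + 2)*(u + 2)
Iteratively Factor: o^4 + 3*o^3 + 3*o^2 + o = (o + 1)*(o^3 + 2*o^2 + o) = o*(o + 1)*(o^2 + 2*o + 1) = o*(o + 1)^2*(o + 1)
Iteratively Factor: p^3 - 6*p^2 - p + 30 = (p + 2)*(p^2 - 8*p + 15) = (p - 5)*(p + 2)*(p - 3)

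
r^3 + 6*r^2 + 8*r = r*(r + 2)*(r + 4)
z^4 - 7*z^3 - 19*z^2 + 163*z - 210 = (z - 7)*(z - 3)*(z - 2)*(z + 5)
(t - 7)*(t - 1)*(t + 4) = t^3 - 4*t^2 - 25*t + 28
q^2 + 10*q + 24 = (q + 4)*(q + 6)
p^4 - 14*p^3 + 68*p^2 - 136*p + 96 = (p - 6)*(p - 4)*(p - 2)^2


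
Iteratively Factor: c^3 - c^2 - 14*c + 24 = (c - 2)*(c^2 + c - 12) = (c - 2)*(c + 4)*(c - 3)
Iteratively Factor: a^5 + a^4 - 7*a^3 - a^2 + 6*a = (a + 1)*(a^4 - 7*a^2 + 6*a) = a*(a + 1)*(a^3 - 7*a + 6) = a*(a + 1)*(a + 3)*(a^2 - 3*a + 2) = a*(a - 1)*(a + 1)*(a + 3)*(a - 2)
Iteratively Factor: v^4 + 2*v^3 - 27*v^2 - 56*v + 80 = (v + 4)*(v^3 - 2*v^2 - 19*v + 20) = (v - 1)*(v + 4)*(v^2 - v - 20) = (v - 5)*(v - 1)*(v + 4)*(v + 4)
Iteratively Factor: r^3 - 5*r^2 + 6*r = (r)*(r^2 - 5*r + 6) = r*(r - 2)*(r - 3)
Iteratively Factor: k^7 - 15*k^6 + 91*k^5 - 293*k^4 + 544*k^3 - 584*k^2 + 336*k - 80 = (k - 2)*(k^6 - 13*k^5 + 65*k^4 - 163*k^3 + 218*k^2 - 148*k + 40) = (k - 2)^2*(k^5 - 11*k^4 + 43*k^3 - 77*k^2 + 64*k - 20) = (k - 2)^3*(k^4 - 9*k^3 + 25*k^2 - 27*k + 10) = (k - 2)^3*(k - 1)*(k^3 - 8*k^2 + 17*k - 10) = (k - 5)*(k - 2)^3*(k - 1)*(k^2 - 3*k + 2) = (k - 5)*(k - 2)^3*(k - 1)^2*(k - 2)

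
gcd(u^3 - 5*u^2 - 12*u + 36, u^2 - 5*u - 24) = u + 3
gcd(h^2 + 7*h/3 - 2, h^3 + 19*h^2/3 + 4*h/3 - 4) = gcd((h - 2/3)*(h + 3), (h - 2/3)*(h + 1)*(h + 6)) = h - 2/3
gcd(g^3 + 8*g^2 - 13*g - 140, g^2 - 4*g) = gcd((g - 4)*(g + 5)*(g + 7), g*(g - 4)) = g - 4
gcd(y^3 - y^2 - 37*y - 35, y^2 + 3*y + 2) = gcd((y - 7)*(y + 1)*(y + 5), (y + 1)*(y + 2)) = y + 1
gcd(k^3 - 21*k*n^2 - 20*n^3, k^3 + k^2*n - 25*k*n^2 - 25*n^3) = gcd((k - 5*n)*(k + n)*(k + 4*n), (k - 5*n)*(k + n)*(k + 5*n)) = k^2 - 4*k*n - 5*n^2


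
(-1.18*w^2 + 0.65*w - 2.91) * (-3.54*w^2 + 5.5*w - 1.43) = 4.1772*w^4 - 8.791*w^3 + 15.5638*w^2 - 16.9345*w + 4.1613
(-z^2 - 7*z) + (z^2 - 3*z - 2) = -10*z - 2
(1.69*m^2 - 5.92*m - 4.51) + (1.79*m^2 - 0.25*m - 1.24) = 3.48*m^2 - 6.17*m - 5.75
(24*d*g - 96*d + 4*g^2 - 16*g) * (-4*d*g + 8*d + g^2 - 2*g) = -96*d^2*g^2 + 576*d^2*g - 768*d^2 + 8*d*g^3 - 48*d*g^2 + 64*d*g + 4*g^4 - 24*g^3 + 32*g^2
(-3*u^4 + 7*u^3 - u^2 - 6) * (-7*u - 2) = 21*u^5 - 43*u^4 - 7*u^3 + 2*u^2 + 42*u + 12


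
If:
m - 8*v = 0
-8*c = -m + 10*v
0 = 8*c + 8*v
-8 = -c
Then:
No Solution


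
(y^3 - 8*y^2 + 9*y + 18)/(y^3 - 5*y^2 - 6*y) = (y - 3)/y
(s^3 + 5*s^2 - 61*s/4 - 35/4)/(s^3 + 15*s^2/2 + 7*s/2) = (s - 5/2)/s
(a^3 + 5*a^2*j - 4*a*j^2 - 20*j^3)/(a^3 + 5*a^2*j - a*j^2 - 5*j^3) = (a^2 - 4*j^2)/(a^2 - j^2)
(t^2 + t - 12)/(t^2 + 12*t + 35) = (t^2 + t - 12)/(t^2 + 12*t + 35)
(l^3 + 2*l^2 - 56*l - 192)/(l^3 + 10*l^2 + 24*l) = (l - 8)/l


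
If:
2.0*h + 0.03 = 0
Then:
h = -0.02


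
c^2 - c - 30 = (c - 6)*(c + 5)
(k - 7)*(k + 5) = k^2 - 2*k - 35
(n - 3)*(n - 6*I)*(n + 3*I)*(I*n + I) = I*n^4 + 3*n^3 - 2*I*n^3 - 6*n^2 + 15*I*n^2 - 9*n - 36*I*n - 54*I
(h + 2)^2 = h^2 + 4*h + 4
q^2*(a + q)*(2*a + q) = 2*a^2*q^2 + 3*a*q^3 + q^4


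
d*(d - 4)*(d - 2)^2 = d^4 - 8*d^3 + 20*d^2 - 16*d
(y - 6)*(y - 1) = y^2 - 7*y + 6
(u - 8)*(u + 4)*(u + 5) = u^3 + u^2 - 52*u - 160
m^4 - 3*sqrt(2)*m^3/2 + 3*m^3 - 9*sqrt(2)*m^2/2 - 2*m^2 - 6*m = m*(m + 3)*(m - 2*sqrt(2))*(m + sqrt(2)/2)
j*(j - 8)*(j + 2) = j^3 - 6*j^2 - 16*j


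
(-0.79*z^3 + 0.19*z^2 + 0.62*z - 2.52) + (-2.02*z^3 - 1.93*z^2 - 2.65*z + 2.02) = -2.81*z^3 - 1.74*z^2 - 2.03*z - 0.5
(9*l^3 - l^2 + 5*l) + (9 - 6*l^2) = 9*l^3 - 7*l^2 + 5*l + 9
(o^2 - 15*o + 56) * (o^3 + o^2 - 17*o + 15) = o^5 - 14*o^4 + 24*o^3 + 326*o^2 - 1177*o + 840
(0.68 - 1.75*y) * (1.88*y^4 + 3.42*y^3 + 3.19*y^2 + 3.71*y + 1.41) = -3.29*y^5 - 4.7066*y^4 - 3.2569*y^3 - 4.3233*y^2 + 0.0553000000000003*y + 0.9588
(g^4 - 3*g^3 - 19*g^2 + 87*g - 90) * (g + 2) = g^5 - g^4 - 25*g^3 + 49*g^2 + 84*g - 180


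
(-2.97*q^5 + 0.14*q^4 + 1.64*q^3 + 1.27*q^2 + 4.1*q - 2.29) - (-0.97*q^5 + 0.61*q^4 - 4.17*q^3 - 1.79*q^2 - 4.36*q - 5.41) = -2.0*q^5 - 0.47*q^4 + 5.81*q^3 + 3.06*q^2 + 8.46*q + 3.12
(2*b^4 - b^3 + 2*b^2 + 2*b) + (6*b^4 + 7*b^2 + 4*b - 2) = 8*b^4 - b^3 + 9*b^2 + 6*b - 2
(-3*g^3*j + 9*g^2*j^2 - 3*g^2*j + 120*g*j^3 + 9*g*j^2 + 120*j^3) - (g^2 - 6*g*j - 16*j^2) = -3*g^3*j + 9*g^2*j^2 - 3*g^2*j - g^2 + 120*g*j^3 + 9*g*j^2 + 6*g*j + 120*j^3 + 16*j^2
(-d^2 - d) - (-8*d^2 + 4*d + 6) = 7*d^2 - 5*d - 6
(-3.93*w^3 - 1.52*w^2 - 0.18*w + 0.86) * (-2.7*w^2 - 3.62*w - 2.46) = 10.611*w^5 + 18.3306*w^4 + 15.6562*w^3 + 2.0688*w^2 - 2.6704*w - 2.1156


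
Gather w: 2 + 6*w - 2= 6*w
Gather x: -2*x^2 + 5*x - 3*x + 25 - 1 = -2*x^2 + 2*x + 24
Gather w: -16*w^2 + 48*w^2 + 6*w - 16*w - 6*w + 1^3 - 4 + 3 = 32*w^2 - 16*w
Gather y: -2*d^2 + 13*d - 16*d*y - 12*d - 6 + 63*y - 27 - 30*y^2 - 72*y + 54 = -2*d^2 + d - 30*y^2 + y*(-16*d - 9) + 21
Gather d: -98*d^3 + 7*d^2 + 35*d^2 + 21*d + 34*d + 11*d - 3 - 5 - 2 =-98*d^3 + 42*d^2 + 66*d - 10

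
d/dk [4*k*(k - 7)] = 8*k - 28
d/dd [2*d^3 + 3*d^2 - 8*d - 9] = 6*d^2 + 6*d - 8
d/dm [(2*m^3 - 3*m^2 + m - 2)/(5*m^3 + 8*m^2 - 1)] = (31*m^4 - 10*m^3 + 16*m^2 + 38*m - 1)/(25*m^6 + 80*m^5 + 64*m^4 - 10*m^3 - 16*m^2 + 1)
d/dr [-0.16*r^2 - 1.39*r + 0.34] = -0.32*r - 1.39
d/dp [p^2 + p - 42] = 2*p + 1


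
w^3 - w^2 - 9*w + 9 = (w - 3)*(w - 1)*(w + 3)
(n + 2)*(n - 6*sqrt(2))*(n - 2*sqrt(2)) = n^3 - 8*sqrt(2)*n^2 + 2*n^2 - 16*sqrt(2)*n + 24*n + 48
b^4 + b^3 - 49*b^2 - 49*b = b*(b - 7)*(b + 1)*(b + 7)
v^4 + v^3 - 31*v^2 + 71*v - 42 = (v - 3)*(v - 2)*(v - 1)*(v + 7)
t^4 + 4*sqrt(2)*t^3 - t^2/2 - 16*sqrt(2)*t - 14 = (t - 2)*(t + 2)*(t + sqrt(2)/2)*(t + 7*sqrt(2)/2)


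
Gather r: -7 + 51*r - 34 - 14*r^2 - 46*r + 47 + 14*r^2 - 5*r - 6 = 0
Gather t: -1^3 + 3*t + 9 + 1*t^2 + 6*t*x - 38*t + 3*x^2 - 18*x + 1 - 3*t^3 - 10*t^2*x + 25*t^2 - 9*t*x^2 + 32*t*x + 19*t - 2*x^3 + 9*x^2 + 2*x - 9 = -3*t^3 + t^2*(26 - 10*x) + t*(-9*x^2 + 38*x - 16) - 2*x^3 + 12*x^2 - 16*x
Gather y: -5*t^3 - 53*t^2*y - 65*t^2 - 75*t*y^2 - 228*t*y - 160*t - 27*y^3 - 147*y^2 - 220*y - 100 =-5*t^3 - 65*t^2 - 160*t - 27*y^3 + y^2*(-75*t - 147) + y*(-53*t^2 - 228*t - 220) - 100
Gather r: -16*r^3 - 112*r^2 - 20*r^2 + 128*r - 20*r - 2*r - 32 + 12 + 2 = -16*r^3 - 132*r^2 + 106*r - 18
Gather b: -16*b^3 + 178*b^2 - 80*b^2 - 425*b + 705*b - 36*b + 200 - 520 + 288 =-16*b^3 + 98*b^2 + 244*b - 32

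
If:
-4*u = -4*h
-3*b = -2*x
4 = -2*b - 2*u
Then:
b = 2*x/3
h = -2*x/3 - 2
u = -2*x/3 - 2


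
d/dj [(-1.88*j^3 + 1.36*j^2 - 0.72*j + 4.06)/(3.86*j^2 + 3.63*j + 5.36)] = (-7.2568*j^4 - 13.6488*j^3 - 22.5144*j^2 - 16.764*j - 18.597)/(14.8996*j^4 + 28.0236*j^3 + 54.5561*j^2 + 38.9136*j + 28.7296)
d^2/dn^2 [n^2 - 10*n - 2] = 2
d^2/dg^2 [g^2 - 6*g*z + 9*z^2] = 2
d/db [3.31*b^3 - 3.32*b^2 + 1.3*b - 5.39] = 9.93*b^2 - 6.64*b + 1.3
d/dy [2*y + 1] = 2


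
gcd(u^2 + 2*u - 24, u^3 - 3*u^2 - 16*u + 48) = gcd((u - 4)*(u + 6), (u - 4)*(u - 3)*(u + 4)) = u - 4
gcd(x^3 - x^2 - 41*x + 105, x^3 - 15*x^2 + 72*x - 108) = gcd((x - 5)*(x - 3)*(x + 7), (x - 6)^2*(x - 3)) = x - 3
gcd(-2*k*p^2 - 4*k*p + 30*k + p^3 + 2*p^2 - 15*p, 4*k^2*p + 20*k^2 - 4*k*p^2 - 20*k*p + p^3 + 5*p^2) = -2*k*p - 10*k + p^2 + 5*p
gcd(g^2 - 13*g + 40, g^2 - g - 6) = 1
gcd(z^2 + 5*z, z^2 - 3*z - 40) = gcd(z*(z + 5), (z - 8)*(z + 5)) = z + 5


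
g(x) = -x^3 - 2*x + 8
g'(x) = -3*x^2 - 2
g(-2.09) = 21.31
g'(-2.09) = -15.10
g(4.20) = -74.49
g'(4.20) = -54.92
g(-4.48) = 106.88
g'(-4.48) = -62.21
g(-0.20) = 8.41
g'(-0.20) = -2.12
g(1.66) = 0.11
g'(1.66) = -10.27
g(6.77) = -315.83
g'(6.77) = -139.50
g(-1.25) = 12.45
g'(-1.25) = -6.69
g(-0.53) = 9.21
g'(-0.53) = -2.84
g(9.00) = -739.00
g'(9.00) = -245.00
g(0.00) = 8.00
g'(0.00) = -2.00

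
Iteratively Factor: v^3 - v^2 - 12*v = (v + 3)*(v^2 - 4*v) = (v - 4)*(v + 3)*(v)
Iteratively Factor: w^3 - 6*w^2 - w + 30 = (w - 5)*(w^2 - w - 6) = (w - 5)*(w + 2)*(w - 3)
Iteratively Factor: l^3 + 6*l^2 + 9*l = (l)*(l^2 + 6*l + 9) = l*(l + 3)*(l + 3)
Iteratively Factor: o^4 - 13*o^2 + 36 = (o - 2)*(o^3 + 2*o^2 - 9*o - 18) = (o - 2)*(o + 2)*(o^2 - 9) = (o - 3)*(o - 2)*(o + 2)*(o + 3)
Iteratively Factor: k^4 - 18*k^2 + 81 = (k - 3)*(k^3 + 3*k^2 - 9*k - 27) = (k - 3)^2*(k^2 + 6*k + 9) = (k - 3)^2*(k + 3)*(k + 3)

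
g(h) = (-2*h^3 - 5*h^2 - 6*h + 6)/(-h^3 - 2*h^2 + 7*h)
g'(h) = (-6*h^2 - 10*h - 6)/(-h^3 - 2*h^2 + 7*h) + (3*h^2 + 4*h - 7)*(-2*h^3 - 5*h^2 - 6*h + 6)/(-h^3 - 2*h^2 + 7*h)^2 = (-h^4 - 40*h^3 - 29*h^2 + 24*h - 42)/(h^2*(h^4 + 4*h^3 - 10*h^2 - 28*h + 49))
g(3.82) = 3.46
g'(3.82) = -0.83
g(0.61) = 0.01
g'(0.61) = -4.35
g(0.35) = 1.48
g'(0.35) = -8.32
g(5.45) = 2.72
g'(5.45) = -0.24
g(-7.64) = 2.36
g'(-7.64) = 0.16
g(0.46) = 0.74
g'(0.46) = -5.63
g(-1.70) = -0.91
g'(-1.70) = 0.13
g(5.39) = 2.74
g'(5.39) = -0.25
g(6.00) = 2.61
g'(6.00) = -0.18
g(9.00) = 2.31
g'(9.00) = -0.06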